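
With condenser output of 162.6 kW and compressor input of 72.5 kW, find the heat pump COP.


COP_hp = Q_cond / W
COP_hp = 162.6 / 72.5
COP_hp = 2.243

2.243


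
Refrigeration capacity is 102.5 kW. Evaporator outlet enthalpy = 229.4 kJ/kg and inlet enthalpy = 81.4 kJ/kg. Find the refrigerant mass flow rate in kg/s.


dh = 229.4 - 81.4 = 148.0 kJ/kg
m_dot = Q / dh = 102.5 / 148.0 = 0.6926 kg/s

0.6926


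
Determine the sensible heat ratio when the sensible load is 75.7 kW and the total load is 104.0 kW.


SHR = Q_sensible / Q_total
SHR = 75.7 / 104.0
SHR = 0.728

0.728


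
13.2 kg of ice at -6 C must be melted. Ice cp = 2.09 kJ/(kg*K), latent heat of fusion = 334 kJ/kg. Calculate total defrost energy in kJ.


Sensible heat = cp * dT = 2.09 * 6 = 12.54 kJ/kg
Total per kg = 12.54 + 334 = 346.54 kJ/kg
Q = m * total = 13.2 * 346.54
Q = 4574.3 kJ

4574.3


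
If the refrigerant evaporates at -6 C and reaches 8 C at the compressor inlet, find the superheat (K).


Superheat = T_suction - T_evap
Superheat = 8 - (-6)
Superheat = 14 K

14


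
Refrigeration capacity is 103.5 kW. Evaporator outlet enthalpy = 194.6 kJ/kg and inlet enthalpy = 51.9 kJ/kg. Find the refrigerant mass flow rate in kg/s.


dh = 194.6 - 51.9 = 142.7 kJ/kg
m_dot = Q / dh = 103.5 / 142.7 = 0.7253 kg/s

0.7253


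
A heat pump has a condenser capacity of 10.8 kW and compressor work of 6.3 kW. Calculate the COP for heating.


COP_hp = Q_cond / W
COP_hp = 10.8 / 6.3
COP_hp = 1.714

1.714


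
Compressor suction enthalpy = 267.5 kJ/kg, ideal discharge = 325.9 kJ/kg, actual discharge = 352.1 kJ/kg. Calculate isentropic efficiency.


dh_ideal = 325.9 - 267.5 = 58.4 kJ/kg
dh_actual = 352.1 - 267.5 = 84.6 kJ/kg
eta_s = dh_ideal / dh_actual = 58.4 / 84.6
eta_s = 0.6903

0.6903


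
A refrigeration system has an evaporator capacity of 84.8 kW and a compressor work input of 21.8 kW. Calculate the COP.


COP = Q_evap / W
COP = 84.8 / 21.8
COP = 3.89

3.89


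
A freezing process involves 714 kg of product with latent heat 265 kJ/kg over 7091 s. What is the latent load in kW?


Q_lat = m * h_fg / t
Q_lat = 714 * 265 / 7091
Q_lat = 26.68 kW

26.68


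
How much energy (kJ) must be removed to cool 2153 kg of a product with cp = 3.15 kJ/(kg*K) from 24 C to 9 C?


dT = 24 - (9) = 15 K
Q = m * cp * dT = 2153 * 3.15 * 15
Q = 101729 kJ

101729


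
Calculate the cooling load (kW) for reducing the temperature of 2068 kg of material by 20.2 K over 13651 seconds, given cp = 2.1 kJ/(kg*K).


Q = m * cp * dT / t
Q = 2068 * 2.1 * 20.2 / 13651
Q = 6.426 kW

6.426


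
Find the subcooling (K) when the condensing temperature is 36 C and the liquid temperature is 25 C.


Subcooling = T_cond - T_liquid
Subcooling = 36 - 25
Subcooling = 11 K

11


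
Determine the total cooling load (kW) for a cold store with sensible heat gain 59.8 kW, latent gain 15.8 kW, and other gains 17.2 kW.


Q_total = Q_s + Q_l + Q_misc
Q_total = 59.8 + 15.8 + 17.2
Q_total = 92.8 kW

92.8


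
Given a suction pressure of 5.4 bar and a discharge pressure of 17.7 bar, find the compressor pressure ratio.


PR = P_high / P_low
PR = 17.7 / 5.4
PR = 3.278

3.278


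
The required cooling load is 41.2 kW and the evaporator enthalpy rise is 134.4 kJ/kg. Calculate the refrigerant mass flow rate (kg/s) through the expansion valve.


m_dot = Q / dh
m_dot = 41.2 / 134.4
m_dot = 0.3065 kg/s

0.3065


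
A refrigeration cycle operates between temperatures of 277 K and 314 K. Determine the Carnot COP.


dT = 314 - 277 = 37 K
COP_carnot = T_cold / dT = 277 / 37
COP_carnot = 7.486

7.486


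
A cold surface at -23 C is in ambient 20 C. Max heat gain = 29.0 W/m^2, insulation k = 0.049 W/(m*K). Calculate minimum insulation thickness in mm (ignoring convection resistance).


dT = 20 - (-23) = 43 K
thickness = k * dT / q_max * 1000
thickness = 0.049 * 43 / 29.0 * 1000
thickness = 72.7 mm

72.7


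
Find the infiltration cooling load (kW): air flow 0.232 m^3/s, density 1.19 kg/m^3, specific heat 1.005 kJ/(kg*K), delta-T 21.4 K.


Q = V_dot * rho * cp * dT
Q = 0.232 * 1.19 * 1.005 * 21.4
Q = 5.938 kW

5.938


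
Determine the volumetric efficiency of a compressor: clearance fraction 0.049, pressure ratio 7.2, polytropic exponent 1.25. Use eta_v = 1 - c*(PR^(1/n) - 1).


PR^(1/n) = 7.2^(1/1.25) = 4.85138786
eta_v = 1 - 0.049 * (4.85138786 - 1)
eta_v = 0.8113

0.8113


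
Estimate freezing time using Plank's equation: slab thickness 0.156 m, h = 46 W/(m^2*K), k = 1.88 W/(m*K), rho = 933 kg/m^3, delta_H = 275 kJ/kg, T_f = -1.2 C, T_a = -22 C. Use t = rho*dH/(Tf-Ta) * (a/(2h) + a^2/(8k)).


dT = -1.2 - (-22) = 20.8 K
term1 = a/(2h) = 0.156/(2*46) = 0.001695652174
term2 = a^2/(8k) = 0.156^2/(8*1.88) = 0.001618085106
t = rho*dH*1000/dT * (term1 + term2)
t = 933*275*1000/20.8 * (0.001695652174 + 0.001618085106)
t = 40876 s

40876


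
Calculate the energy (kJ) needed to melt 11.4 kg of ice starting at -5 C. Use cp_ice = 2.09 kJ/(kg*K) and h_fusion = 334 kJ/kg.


Sensible heat = cp * dT = 2.09 * 5 = 10.45 kJ/kg
Total per kg = 10.45 + 334 = 344.45 kJ/kg
Q = m * total = 11.4 * 344.45
Q = 3926.7 kJ

3926.7


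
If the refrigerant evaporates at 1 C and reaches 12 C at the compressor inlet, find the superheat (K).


Superheat = T_suction - T_evap
Superheat = 12 - (1)
Superheat = 11 K

11


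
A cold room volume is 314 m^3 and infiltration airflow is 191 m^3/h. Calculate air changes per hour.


ACH = flow / volume
ACH = 191 / 314
ACH = 0.608

0.608


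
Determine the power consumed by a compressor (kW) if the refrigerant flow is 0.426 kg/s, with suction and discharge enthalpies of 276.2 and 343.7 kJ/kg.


dh = 343.7 - 276.2 = 67.5 kJ/kg
W = m_dot * dh = 0.426 * 67.5 = 28.76 kW

28.76


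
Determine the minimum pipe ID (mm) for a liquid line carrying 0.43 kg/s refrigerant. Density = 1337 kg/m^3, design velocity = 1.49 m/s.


A = m_dot / (rho * v) = 0.43 / (1337 * 1.49) = 0.0002158493673 m^2
d = sqrt(4*A/pi) * 1000
d = 16.6 mm

16.6


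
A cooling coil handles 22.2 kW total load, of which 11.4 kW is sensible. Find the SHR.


SHR = Q_sensible / Q_total
SHR = 11.4 / 22.2
SHR = 0.514

0.514


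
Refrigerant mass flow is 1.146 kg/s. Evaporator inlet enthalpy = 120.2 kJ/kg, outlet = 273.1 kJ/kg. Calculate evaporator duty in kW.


dh = 273.1 - 120.2 = 152.9 kJ/kg
Q_evap = m_dot * dh = 1.146 * 152.9
Q_evap = 175.22 kW

175.22


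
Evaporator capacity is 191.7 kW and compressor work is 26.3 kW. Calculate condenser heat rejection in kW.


Q_cond = Q_evap + W
Q_cond = 191.7 + 26.3
Q_cond = 218.0 kW

218.0


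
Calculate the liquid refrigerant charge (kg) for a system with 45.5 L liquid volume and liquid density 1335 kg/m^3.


Charge = V * rho / 1000
Charge = 45.5 * 1335 / 1000
Charge = 60.74 kg

60.74


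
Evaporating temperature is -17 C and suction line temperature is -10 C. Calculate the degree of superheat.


Superheat = T_suction - T_evap
Superheat = -10 - (-17)
Superheat = 7 K

7


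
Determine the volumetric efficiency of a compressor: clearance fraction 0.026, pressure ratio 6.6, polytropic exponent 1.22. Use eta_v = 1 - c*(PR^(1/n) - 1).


PR^(1/n) = 6.6^(1/1.22) = 4.69631614
eta_v = 1 - 0.026 * (4.69631614 - 1)
eta_v = 0.9039

0.9039


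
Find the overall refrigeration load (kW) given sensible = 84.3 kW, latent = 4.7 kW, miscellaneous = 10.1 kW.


Q_total = Q_s + Q_l + Q_misc
Q_total = 84.3 + 4.7 + 10.1
Q_total = 99.1 kW

99.1


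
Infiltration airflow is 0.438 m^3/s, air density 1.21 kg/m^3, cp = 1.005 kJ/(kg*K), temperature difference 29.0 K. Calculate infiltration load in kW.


Q = V_dot * rho * cp * dT
Q = 0.438 * 1.21 * 1.005 * 29.0
Q = 15.446 kW

15.446


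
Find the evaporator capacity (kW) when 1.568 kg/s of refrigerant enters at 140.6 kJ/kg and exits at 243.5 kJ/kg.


dh = 243.5 - 140.6 = 102.9 kJ/kg
Q_evap = m_dot * dh = 1.568 * 102.9
Q_evap = 161.35 kW

161.35


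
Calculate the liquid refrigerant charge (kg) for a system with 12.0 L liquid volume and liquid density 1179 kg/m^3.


Charge = V * rho / 1000
Charge = 12.0 * 1179 / 1000
Charge = 14.15 kg

14.15


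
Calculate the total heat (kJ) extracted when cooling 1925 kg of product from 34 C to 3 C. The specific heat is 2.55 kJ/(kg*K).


dT = 34 - (3) = 31 K
Q = m * cp * dT = 1925 * 2.55 * 31
Q = 152171 kJ

152171


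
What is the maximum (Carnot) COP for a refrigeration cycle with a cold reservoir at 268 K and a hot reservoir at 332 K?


dT = 332 - 268 = 64 K
COP_carnot = T_cold / dT = 268 / 64
COP_carnot = 4.188

4.188


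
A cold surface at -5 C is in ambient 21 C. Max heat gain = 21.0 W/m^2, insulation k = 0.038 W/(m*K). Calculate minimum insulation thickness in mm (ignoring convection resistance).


dT = 21 - (-5) = 26 K
thickness = k * dT / q_max * 1000
thickness = 0.038 * 26 / 21.0 * 1000
thickness = 47.0 mm

47.0


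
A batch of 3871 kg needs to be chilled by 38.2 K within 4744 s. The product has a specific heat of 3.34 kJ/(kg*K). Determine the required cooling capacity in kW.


Q = m * cp * dT / t
Q = 3871 * 3.34 * 38.2 / 4744
Q = 104.109 kW

104.109


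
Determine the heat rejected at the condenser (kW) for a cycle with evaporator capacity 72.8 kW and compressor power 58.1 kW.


Q_cond = Q_evap + W
Q_cond = 72.8 + 58.1
Q_cond = 130.9 kW

130.9


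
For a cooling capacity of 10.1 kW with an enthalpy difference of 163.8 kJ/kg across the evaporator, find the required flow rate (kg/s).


m_dot = Q / dh
m_dot = 10.1 / 163.8
m_dot = 0.0617 kg/s

0.0617


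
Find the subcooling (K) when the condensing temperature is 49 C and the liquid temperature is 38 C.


Subcooling = T_cond - T_liquid
Subcooling = 49 - 38
Subcooling = 11 K

11


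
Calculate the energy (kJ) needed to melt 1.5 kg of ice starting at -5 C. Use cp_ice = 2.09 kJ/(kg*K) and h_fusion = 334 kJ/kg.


Sensible heat = cp * dT = 2.09 * 5 = 10.45 kJ/kg
Total per kg = 10.45 + 334 = 344.45 kJ/kg
Q = m * total = 1.5 * 344.45
Q = 516.7 kJ

516.7


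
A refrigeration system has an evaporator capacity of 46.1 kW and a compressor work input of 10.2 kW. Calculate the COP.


COP = Q_evap / W
COP = 46.1 / 10.2
COP = 4.52

4.52


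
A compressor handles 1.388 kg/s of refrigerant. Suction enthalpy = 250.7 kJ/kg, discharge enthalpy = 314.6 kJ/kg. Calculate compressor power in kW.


dh = 314.6 - 250.7 = 63.9 kJ/kg
W = m_dot * dh = 1.388 * 63.9 = 88.69 kW

88.69


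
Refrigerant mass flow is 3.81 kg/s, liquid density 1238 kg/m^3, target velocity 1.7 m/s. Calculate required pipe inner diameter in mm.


A = m_dot / (rho * v) = 3.81 / (1238 * 1.7) = 0.001810320251 m^2
d = sqrt(4*A/pi) * 1000
d = 48.0 mm

48.0


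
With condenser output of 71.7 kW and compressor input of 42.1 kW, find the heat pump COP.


COP_hp = Q_cond / W
COP_hp = 71.7 / 42.1
COP_hp = 1.703

1.703


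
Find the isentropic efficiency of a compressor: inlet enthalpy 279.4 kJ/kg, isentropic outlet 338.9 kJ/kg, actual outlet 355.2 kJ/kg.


dh_ideal = 338.9 - 279.4 = 59.5 kJ/kg
dh_actual = 355.2 - 279.4 = 75.8 kJ/kg
eta_s = dh_ideal / dh_actual = 59.5 / 75.8
eta_s = 0.785

0.785


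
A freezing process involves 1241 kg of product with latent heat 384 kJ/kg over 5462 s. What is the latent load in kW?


Q_lat = m * h_fg / t
Q_lat = 1241 * 384 / 5462
Q_lat = 87.25 kW

87.25


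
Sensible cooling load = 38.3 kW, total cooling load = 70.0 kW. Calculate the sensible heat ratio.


SHR = Q_sensible / Q_total
SHR = 38.3 / 70.0
SHR = 0.547

0.547


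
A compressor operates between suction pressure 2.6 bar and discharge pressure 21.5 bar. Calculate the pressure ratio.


PR = P_high / P_low
PR = 21.5 / 2.6
PR = 8.269

8.269


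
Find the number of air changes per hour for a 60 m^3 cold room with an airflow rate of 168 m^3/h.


ACH = flow / volume
ACH = 168 / 60
ACH = 2.8

2.8


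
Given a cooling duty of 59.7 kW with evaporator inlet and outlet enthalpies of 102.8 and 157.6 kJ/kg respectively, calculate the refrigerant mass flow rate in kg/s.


dh = 157.6 - 102.8 = 54.8 kJ/kg
m_dot = Q / dh = 59.7 / 54.8 = 1.0894 kg/s

1.0894


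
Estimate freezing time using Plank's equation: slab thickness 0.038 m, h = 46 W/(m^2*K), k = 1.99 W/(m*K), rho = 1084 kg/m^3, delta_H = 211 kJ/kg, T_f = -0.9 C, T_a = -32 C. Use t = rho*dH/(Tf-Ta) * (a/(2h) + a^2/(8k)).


dT = -0.9 - (-32) = 31.1 K
term1 = a/(2h) = 0.038/(2*46) = 0.0004130434783
term2 = a^2/(8k) = 0.038^2/(8*1.99) = 0.00009070351759
t = rho*dH*1000/dT * (term1 + term2)
t = 1084*211*1000/31.1 * (0.0004130434783 + 0.00009070351759)
t = 3705 s

3705


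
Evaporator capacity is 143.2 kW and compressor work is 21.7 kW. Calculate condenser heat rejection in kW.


Q_cond = Q_evap + W
Q_cond = 143.2 + 21.7
Q_cond = 164.9 kW

164.9


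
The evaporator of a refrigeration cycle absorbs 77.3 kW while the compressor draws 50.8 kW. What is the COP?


COP = Q_evap / W
COP = 77.3 / 50.8
COP = 1.522

1.522


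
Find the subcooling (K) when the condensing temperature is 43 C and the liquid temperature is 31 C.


Subcooling = T_cond - T_liquid
Subcooling = 43 - 31
Subcooling = 12 K

12


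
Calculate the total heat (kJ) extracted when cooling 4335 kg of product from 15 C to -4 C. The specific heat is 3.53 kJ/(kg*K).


dT = 15 - (-4) = 19 K
Q = m * cp * dT = 4335 * 3.53 * 19
Q = 290748 kJ

290748


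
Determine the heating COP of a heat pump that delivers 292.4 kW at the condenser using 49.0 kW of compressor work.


COP_hp = Q_cond / W
COP_hp = 292.4 / 49.0
COP_hp = 5.967

5.967


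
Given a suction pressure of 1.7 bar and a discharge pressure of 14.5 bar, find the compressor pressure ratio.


PR = P_high / P_low
PR = 14.5 / 1.7
PR = 8.529

8.529


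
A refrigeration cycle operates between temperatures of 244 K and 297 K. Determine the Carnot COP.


dT = 297 - 244 = 53 K
COP_carnot = T_cold / dT = 244 / 53
COP_carnot = 4.604

4.604


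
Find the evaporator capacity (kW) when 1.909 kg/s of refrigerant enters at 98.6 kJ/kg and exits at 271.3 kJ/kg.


dh = 271.3 - 98.6 = 172.7 kJ/kg
Q_evap = m_dot * dh = 1.909 * 172.7
Q_evap = 329.68 kW

329.68


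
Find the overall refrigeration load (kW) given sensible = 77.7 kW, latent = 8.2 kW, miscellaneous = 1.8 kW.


Q_total = Q_s + Q_l + Q_misc
Q_total = 77.7 + 8.2 + 1.8
Q_total = 87.7 kW

87.7


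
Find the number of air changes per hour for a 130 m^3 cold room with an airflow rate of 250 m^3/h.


ACH = flow / volume
ACH = 250 / 130
ACH = 1.923

1.923


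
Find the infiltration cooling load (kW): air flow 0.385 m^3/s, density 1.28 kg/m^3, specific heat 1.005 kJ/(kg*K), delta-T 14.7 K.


Q = V_dot * rho * cp * dT
Q = 0.385 * 1.28 * 1.005 * 14.7
Q = 7.28 kW

7.28


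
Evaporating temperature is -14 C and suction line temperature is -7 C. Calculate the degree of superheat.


Superheat = T_suction - T_evap
Superheat = -7 - (-14)
Superheat = 7 K

7


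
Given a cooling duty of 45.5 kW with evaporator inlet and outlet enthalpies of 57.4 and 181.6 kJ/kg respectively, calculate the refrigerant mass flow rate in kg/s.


dh = 181.6 - 57.4 = 124.2 kJ/kg
m_dot = Q / dh = 45.5 / 124.2 = 0.3663 kg/s

0.3663


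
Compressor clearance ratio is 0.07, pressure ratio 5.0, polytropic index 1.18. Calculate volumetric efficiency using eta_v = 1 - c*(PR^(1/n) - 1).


PR^(1/n) = 5.0^(1/1.18) = 3.91153717
eta_v = 1 - 0.07 * (3.91153717 - 1)
eta_v = 0.7962

0.7962


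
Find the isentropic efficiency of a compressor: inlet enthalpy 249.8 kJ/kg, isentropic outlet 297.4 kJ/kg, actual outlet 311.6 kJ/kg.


dh_ideal = 297.4 - 249.8 = 47.6 kJ/kg
dh_actual = 311.6 - 249.8 = 61.8 kJ/kg
eta_s = dh_ideal / dh_actual = 47.6 / 61.8
eta_s = 0.7702

0.7702


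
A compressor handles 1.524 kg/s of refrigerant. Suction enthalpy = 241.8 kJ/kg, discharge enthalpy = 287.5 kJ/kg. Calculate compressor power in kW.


dh = 287.5 - 241.8 = 45.7 kJ/kg
W = m_dot * dh = 1.524 * 45.7 = 69.65 kW

69.65


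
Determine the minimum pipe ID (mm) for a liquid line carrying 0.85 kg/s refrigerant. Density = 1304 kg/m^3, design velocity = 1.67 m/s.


A = m_dot / (rho * v) = 0.85 / (1304 * 1.67) = 0.0003903236472 m^2
d = sqrt(4*A/pi) * 1000
d = 22.3 mm

22.3


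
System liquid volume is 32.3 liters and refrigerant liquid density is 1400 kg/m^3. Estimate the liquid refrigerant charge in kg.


Charge = V * rho / 1000
Charge = 32.3 * 1400 / 1000
Charge = 45.22 kg

45.22


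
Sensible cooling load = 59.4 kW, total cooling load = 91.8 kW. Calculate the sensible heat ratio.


SHR = Q_sensible / Q_total
SHR = 59.4 / 91.8
SHR = 0.647

0.647


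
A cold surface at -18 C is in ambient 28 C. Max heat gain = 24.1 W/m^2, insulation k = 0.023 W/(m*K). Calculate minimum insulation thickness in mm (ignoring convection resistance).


dT = 28 - (-18) = 46 K
thickness = k * dT / q_max * 1000
thickness = 0.023 * 46 / 24.1 * 1000
thickness = 43.9 mm

43.9


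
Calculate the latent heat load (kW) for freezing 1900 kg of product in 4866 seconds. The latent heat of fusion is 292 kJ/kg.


Q_lat = m * h_fg / t
Q_lat = 1900 * 292 / 4866
Q_lat = 114.02 kW

114.02


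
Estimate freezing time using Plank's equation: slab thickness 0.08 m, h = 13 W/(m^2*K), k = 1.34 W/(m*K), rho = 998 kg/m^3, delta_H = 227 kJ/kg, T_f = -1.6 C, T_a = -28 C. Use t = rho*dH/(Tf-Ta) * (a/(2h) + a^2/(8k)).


dT = -1.6 - (-28) = 26.4 K
term1 = a/(2h) = 0.08/(2*13) = 0.003076923077
term2 = a^2/(8k) = 0.08^2/(8*1.34) = 0.0005970149254
t = rho*dH*1000/dT * (term1 + term2)
t = 998*227*1000/26.4 * (0.003076923077 + 0.0005970149254)
t = 31527 s

31527


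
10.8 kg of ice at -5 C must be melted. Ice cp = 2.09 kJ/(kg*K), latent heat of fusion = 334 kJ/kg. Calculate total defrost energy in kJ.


Sensible heat = cp * dT = 2.09 * 5 = 10.45 kJ/kg
Total per kg = 10.45 + 334 = 344.45 kJ/kg
Q = m * total = 10.8 * 344.45
Q = 3720.1 kJ

3720.1


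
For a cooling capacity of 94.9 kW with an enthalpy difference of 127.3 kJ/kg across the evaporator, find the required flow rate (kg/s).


m_dot = Q / dh
m_dot = 94.9 / 127.3
m_dot = 0.7455 kg/s

0.7455


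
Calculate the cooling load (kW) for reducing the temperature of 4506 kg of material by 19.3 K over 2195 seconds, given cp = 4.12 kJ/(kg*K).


Q = m * cp * dT / t
Q = 4506 * 4.12 * 19.3 / 2195
Q = 163.234 kW

163.234


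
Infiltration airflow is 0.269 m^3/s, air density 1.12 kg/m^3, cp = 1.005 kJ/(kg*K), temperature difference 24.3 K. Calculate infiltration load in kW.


Q = V_dot * rho * cp * dT
Q = 0.269 * 1.12 * 1.005 * 24.3
Q = 7.358 kW

7.358


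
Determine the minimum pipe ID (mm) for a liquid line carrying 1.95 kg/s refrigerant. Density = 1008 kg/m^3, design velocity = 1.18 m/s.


A = m_dot / (rho * v) = 1.95 / (1008 * 1.18) = 0.001639426957 m^2
d = sqrt(4*A/pi) * 1000
d = 45.7 mm

45.7


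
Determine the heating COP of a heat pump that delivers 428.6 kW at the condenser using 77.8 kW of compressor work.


COP_hp = Q_cond / W
COP_hp = 428.6 / 77.8
COP_hp = 5.509

5.509


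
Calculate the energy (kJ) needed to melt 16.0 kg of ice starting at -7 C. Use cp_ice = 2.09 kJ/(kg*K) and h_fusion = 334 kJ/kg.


Sensible heat = cp * dT = 2.09 * 7 = 14.63 kJ/kg
Total per kg = 14.63 + 334 = 348.63 kJ/kg
Q = m * total = 16.0 * 348.63
Q = 5578.1 kJ

5578.1


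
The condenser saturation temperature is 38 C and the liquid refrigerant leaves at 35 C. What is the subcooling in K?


Subcooling = T_cond - T_liquid
Subcooling = 38 - 35
Subcooling = 3 K

3


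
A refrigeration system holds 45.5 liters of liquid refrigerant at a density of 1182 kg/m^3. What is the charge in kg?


Charge = V * rho / 1000
Charge = 45.5 * 1182 / 1000
Charge = 53.78 kg

53.78


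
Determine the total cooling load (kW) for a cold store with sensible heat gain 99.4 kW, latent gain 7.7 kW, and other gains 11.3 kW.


Q_total = Q_s + Q_l + Q_misc
Q_total = 99.4 + 7.7 + 11.3
Q_total = 118.4 kW

118.4


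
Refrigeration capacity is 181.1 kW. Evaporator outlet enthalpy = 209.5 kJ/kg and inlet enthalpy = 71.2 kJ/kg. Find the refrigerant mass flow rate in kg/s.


dh = 209.5 - 71.2 = 138.3 kJ/kg
m_dot = Q / dh = 181.1 / 138.3 = 1.3095 kg/s

1.3095


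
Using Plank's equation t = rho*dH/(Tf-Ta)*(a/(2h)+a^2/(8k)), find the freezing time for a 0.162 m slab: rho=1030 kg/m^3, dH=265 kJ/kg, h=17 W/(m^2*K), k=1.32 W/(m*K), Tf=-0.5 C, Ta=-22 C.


dT = -0.5 - (-22) = 21.5 K
term1 = a/(2h) = 0.162/(2*17) = 0.004764705882
term2 = a^2/(8k) = 0.162^2/(8*1.32) = 0.002485227273
t = rho*dH*1000/dT * (term1 + term2)
t = 1030*265*1000/21.5 * (0.004764705882 + 0.002485227273)
t = 92040 s

92040


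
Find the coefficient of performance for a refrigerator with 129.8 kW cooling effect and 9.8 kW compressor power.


COP = Q_evap / W
COP = 129.8 / 9.8
COP = 13.245

13.245


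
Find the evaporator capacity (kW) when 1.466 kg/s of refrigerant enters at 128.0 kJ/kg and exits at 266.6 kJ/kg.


dh = 266.6 - 128.0 = 138.6 kJ/kg
Q_evap = m_dot * dh = 1.466 * 138.6
Q_evap = 203.19 kW

203.19


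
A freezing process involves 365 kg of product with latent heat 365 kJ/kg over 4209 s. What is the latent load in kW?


Q_lat = m * h_fg / t
Q_lat = 365 * 365 / 4209
Q_lat = 31.65 kW

31.65


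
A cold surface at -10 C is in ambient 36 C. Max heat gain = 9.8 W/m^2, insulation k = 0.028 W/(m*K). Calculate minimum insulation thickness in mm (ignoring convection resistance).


dT = 36 - (-10) = 46 K
thickness = k * dT / q_max * 1000
thickness = 0.028 * 46 / 9.8 * 1000
thickness = 131.4 mm

131.4


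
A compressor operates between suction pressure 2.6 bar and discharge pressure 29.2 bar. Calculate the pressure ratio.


PR = P_high / P_low
PR = 29.2 / 2.6
PR = 11.231

11.231


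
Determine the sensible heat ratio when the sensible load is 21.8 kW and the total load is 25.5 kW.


SHR = Q_sensible / Q_total
SHR = 21.8 / 25.5
SHR = 0.855

0.855


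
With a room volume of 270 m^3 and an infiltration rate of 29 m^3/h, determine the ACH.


ACH = flow / volume
ACH = 29 / 270
ACH = 0.107

0.107


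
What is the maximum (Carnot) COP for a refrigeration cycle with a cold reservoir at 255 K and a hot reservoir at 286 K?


dT = 286 - 255 = 31 K
COP_carnot = T_cold / dT = 255 / 31
COP_carnot = 8.226

8.226


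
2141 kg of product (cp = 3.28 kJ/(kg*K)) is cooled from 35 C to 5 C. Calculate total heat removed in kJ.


dT = 35 - (5) = 30 K
Q = m * cp * dT = 2141 * 3.28 * 30
Q = 210674 kJ

210674


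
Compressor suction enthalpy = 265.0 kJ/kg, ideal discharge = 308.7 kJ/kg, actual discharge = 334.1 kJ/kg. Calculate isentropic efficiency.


dh_ideal = 308.7 - 265.0 = 43.7 kJ/kg
dh_actual = 334.1 - 265.0 = 69.1 kJ/kg
eta_s = dh_ideal / dh_actual = 43.7 / 69.1
eta_s = 0.6324

0.6324


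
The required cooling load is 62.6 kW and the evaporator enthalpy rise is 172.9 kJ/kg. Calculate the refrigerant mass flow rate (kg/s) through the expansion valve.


m_dot = Q / dh
m_dot = 62.6 / 172.9
m_dot = 0.3621 kg/s

0.3621


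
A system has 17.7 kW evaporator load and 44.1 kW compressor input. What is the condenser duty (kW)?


Q_cond = Q_evap + W
Q_cond = 17.7 + 44.1
Q_cond = 61.8 kW

61.8


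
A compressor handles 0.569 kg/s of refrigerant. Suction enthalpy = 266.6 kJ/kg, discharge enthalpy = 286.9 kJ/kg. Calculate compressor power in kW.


dh = 286.9 - 266.6 = 20.3 kJ/kg
W = m_dot * dh = 0.569 * 20.3 = 11.55 kW

11.55


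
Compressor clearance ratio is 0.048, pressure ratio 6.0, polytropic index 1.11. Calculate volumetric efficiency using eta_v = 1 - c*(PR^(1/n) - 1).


PR^(1/n) = 6.0^(1/1.11) = 5.02385577
eta_v = 1 - 0.048 * (5.02385577 - 1)
eta_v = 0.8069

0.8069


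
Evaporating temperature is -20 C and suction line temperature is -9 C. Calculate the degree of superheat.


Superheat = T_suction - T_evap
Superheat = -9 - (-20)
Superheat = 11 K

11


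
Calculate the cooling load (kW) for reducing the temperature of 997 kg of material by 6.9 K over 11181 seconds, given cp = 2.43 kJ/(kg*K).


Q = m * cp * dT / t
Q = 997 * 2.43 * 6.9 / 11181
Q = 1.495 kW

1.495


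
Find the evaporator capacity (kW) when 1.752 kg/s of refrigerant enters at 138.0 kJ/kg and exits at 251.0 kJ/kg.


dh = 251.0 - 138.0 = 113.0 kJ/kg
Q_evap = m_dot * dh = 1.752 * 113.0
Q_evap = 197.98 kW

197.98


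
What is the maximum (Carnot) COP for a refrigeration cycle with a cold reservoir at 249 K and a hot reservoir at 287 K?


dT = 287 - 249 = 38 K
COP_carnot = T_cold / dT = 249 / 38
COP_carnot = 6.553

6.553


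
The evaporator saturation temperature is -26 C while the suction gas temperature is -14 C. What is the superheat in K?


Superheat = T_suction - T_evap
Superheat = -14 - (-26)
Superheat = 12 K

12


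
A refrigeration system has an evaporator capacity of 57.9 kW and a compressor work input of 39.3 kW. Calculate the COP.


COP = Q_evap / W
COP = 57.9 / 39.3
COP = 1.473

1.473


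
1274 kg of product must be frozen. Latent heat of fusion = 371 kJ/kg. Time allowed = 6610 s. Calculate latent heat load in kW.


Q_lat = m * h_fg / t
Q_lat = 1274 * 371 / 6610
Q_lat = 71.51 kW

71.51


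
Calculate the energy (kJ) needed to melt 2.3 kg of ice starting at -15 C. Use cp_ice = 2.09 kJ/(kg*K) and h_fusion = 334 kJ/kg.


Sensible heat = cp * dT = 2.09 * 15 = 31.35 kJ/kg
Total per kg = 31.35 + 334 = 365.35 kJ/kg
Q = m * total = 2.3 * 365.35
Q = 840.3 kJ

840.3


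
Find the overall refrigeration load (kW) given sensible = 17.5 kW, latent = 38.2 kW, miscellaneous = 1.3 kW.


Q_total = Q_s + Q_l + Q_misc
Q_total = 17.5 + 38.2 + 1.3
Q_total = 57.0 kW

57.0


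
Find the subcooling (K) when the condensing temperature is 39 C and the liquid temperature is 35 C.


Subcooling = T_cond - T_liquid
Subcooling = 39 - 35
Subcooling = 4 K

4


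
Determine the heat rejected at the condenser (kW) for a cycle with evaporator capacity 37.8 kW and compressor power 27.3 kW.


Q_cond = Q_evap + W
Q_cond = 37.8 + 27.3
Q_cond = 65.1 kW

65.1


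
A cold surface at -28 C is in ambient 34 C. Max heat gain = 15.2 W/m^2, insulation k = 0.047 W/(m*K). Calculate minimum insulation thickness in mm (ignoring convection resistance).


dT = 34 - (-28) = 62 K
thickness = k * dT / q_max * 1000
thickness = 0.047 * 62 / 15.2 * 1000
thickness = 191.7 mm

191.7


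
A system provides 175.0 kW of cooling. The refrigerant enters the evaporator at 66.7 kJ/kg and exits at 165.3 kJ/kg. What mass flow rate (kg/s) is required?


dh = 165.3 - 66.7 = 98.6 kJ/kg
m_dot = Q / dh = 175.0 / 98.6 = 1.7748 kg/s

1.7748


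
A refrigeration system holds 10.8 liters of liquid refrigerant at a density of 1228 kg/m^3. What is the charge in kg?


Charge = V * rho / 1000
Charge = 10.8 * 1228 / 1000
Charge = 13.26 kg

13.26


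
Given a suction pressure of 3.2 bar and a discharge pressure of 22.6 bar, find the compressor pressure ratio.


PR = P_high / P_low
PR = 22.6 / 3.2
PR = 7.063

7.063


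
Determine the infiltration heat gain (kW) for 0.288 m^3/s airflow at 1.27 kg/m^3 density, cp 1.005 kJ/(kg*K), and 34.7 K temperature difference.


Q = V_dot * rho * cp * dT
Q = 0.288 * 1.27 * 1.005 * 34.7
Q = 12.755 kW

12.755


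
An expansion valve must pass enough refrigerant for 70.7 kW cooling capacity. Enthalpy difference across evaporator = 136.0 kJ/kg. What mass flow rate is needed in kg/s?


m_dot = Q / dh
m_dot = 70.7 / 136.0
m_dot = 0.5199 kg/s

0.5199


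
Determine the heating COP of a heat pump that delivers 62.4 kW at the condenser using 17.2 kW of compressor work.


COP_hp = Q_cond / W
COP_hp = 62.4 / 17.2
COP_hp = 3.628

3.628


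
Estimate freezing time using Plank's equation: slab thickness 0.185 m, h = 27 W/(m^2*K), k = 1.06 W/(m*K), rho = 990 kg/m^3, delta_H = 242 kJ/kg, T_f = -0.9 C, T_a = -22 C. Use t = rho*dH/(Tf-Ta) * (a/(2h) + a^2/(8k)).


dT = -0.9 - (-22) = 21.1 K
term1 = a/(2h) = 0.185/(2*27) = 0.003425925926
term2 = a^2/(8k) = 0.185^2/(8*1.06) = 0.004035966981
t = rho*dH*1000/dT * (term1 + term2)
t = 990*242*1000/21.1 * (0.003425925926 + 0.004035966981)
t = 84726 s

84726


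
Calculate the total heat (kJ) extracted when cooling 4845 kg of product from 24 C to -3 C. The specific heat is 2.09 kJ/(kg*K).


dT = 24 - (-3) = 27 K
Q = m * cp * dT = 4845 * 2.09 * 27
Q = 273403 kJ

273403


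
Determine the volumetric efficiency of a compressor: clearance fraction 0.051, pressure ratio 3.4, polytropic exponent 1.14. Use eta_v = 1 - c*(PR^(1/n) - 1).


PR^(1/n) = 3.4^(1/1.14) = 2.92556382
eta_v = 1 - 0.051 * (2.92556382 - 1)
eta_v = 0.9018

0.9018


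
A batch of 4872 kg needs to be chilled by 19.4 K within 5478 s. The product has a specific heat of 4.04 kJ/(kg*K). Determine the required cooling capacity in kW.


Q = m * cp * dT / t
Q = 4872 * 4.04 * 19.4 / 5478
Q = 69.706 kW

69.706


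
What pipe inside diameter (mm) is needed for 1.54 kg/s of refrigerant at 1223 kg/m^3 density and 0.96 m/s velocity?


A = m_dot / (rho * v) = 1.54 / (1223 * 0.96) = 0.001311665304 m^2
d = sqrt(4*A/pi) * 1000
d = 40.9 mm

40.9


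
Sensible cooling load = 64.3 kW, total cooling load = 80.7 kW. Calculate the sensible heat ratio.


SHR = Q_sensible / Q_total
SHR = 64.3 / 80.7
SHR = 0.797

0.797


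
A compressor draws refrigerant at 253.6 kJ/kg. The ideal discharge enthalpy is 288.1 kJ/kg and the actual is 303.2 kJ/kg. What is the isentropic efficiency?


dh_ideal = 288.1 - 253.6 = 34.5 kJ/kg
dh_actual = 303.2 - 253.6 = 49.6 kJ/kg
eta_s = dh_ideal / dh_actual = 34.5 / 49.6
eta_s = 0.6956

0.6956


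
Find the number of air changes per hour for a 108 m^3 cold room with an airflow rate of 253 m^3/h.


ACH = flow / volume
ACH = 253 / 108
ACH = 2.343

2.343


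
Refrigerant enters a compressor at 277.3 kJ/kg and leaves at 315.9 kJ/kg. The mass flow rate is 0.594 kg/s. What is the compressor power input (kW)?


dh = 315.9 - 277.3 = 38.6 kJ/kg
W = m_dot * dh = 0.594 * 38.6 = 22.93 kW

22.93


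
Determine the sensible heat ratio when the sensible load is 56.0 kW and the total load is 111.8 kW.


SHR = Q_sensible / Q_total
SHR = 56.0 / 111.8
SHR = 0.501

0.501


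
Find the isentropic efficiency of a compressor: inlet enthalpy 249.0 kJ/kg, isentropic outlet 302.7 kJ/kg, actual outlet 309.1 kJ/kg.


dh_ideal = 302.7 - 249.0 = 53.7 kJ/kg
dh_actual = 309.1 - 249.0 = 60.1 kJ/kg
eta_s = dh_ideal / dh_actual = 53.7 / 60.1
eta_s = 0.8935

0.8935


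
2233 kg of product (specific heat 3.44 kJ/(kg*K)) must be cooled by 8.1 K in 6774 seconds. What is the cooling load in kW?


Q = m * cp * dT / t
Q = 2233 * 3.44 * 8.1 / 6774
Q = 9.185 kW

9.185


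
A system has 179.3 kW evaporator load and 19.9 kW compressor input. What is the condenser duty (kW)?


Q_cond = Q_evap + W
Q_cond = 179.3 + 19.9
Q_cond = 199.2 kW

199.2


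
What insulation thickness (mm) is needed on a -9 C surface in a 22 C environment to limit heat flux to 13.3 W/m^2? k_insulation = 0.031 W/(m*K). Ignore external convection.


dT = 22 - (-9) = 31 K
thickness = k * dT / q_max * 1000
thickness = 0.031 * 31 / 13.3 * 1000
thickness = 72.3 mm

72.3


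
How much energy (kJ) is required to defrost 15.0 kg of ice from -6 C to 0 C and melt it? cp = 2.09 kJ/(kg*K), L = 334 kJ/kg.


Sensible heat = cp * dT = 2.09 * 6 = 12.54 kJ/kg
Total per kg = 12.54 + 334 = 346.54 kJ/kg
Q = m * total = 15.0 * 346.54
Q = 5198.1 kJ

5198.1


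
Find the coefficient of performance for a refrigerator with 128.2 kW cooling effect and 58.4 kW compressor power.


COP = Q_evap / W
COP = 128.2 / 58.4
COP = 2.195

2.195


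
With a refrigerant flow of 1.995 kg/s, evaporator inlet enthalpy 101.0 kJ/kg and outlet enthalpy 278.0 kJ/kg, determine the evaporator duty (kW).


dh = 278.0 - 101.0 = 177.0 kJ/kg
Q_evap = m_dot * dh = 1.995 * 177.0
Q_evap = 353.12 kW

353.12


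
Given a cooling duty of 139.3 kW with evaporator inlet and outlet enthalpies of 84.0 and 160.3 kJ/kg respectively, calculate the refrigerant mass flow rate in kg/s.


dh = 160.3 - 84.0 = 76.3 kJ/kg
m_dot = Q / dh = 139.3 / 76.3 = 1.8257 kg/s

1.8257


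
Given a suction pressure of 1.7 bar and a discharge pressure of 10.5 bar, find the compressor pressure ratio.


PR = P_high / P_low
PR = 10.5 / 1.7
PR = 6.176

6.176


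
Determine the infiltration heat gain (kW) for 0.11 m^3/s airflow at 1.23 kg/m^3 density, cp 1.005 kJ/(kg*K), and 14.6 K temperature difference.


Q = V_dot * rho * cp * dT
Q = 0.11 * 1.23 * 1.005 * 14.6
Q = 1.985 kW

1.985


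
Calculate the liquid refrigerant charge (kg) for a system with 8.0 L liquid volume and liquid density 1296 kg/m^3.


Charge = V * rho / 1000
Charge = 8.0 * 1296 / 1000
Charge = 10.37 kg

10.37


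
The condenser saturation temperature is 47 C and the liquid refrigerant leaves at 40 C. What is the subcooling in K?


Subcooling = T_cond - T_liquid
Subcooling = 47 - 40
Subcooling = 7 K

7


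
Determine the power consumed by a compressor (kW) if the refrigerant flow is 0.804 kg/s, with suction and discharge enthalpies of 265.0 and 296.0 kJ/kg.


dh = 296.0 - 265.0 = 31.0 kJ/kg
W = m_dot * dh = 0.804 * 31.0 = 24.92 kW

24.92


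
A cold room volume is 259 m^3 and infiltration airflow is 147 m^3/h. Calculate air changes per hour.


ACH = flow / volume
ACH = 147 / 259
ACH = 0.568

0.568


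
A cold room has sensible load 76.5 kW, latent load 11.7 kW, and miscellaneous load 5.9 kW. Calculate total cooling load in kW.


Q_total = Q_s + Q_l + Q_misc
Q_total = 76.5 + 11.7 + 5.9
Q_total = 94.1 kW

94.1


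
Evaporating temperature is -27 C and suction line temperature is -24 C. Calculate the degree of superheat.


Superheat = T_suction - T_evap
Superheat = -24 - (-27)
Superheat = 3 K

3


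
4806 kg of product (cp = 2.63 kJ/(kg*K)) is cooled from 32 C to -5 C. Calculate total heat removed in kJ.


dT = 32 - (-5) = 37 K
Q = m * cp * dT = 4806 * 2.63 * 37
Q = 467672 kJ

467672


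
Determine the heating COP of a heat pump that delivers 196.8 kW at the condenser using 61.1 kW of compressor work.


COP_hp = Q_cond / W
COP_hp = 196.8 / 61.1
COP_hp = 3.221

3.221


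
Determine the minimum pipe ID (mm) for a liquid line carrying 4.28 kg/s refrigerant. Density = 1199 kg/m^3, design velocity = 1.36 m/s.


A = m_dot / (rho * v) = 4.28 / (1199 * 1.36) = 0.0026247363 m^2
d = sqrt(4*A/pi) * 1000
d = 57.8 mm

57.8


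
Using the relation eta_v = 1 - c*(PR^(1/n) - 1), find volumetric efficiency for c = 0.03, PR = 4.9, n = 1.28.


PR^(1/n) = 4.9^(1/1.28) = 3.46111227
eta_v = 1 - 0.03 * (3.46111227 - 1)
eta_v = 0.9262

0.9262


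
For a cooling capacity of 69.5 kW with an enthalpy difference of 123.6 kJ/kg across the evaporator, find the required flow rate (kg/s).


m_dot = Q / dh
m_dot = 69.5 / 123.6
m_dot = 0.5623 kg/s

0.5623


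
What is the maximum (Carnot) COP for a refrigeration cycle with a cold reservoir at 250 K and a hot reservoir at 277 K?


dT = 277 - 250 = 27 K
COP_carnot = T_cold / dT = 250 / 27
COP_carnot = 9.259

9.259


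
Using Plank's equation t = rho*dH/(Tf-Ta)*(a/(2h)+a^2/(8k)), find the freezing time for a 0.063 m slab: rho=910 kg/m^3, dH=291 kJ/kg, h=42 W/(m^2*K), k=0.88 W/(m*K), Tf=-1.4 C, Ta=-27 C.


dT = -1.4 - (-27) = 25.6 K
term1 = a/(2h) = 0.063/(2*42) = 0.00075
term2 = a^2/(8k) = 0.063^2/(8*0.88) = 0.0005637784091
t = rho*dH*1000/dT * (term1 + term2)
t = 910*291*1000/25.6 * (0.00075 + 0.0005637784091)
t = 13590 s

13590


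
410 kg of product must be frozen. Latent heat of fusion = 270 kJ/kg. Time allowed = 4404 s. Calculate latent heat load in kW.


Q_lat = m * h_fg / t
Q_lat = 410 * 270 / 4404
Q_lat = 25.14 kW

25.14


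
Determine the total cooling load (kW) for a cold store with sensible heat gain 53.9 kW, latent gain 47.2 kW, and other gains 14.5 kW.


Q_total = Q_s + Q_l + Q_misc
Q_total = 53.9 + 47.2 + 14.5
Q_total = 115.6 kW

115.6


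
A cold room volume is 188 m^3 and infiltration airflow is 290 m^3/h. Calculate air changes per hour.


ACH = flow / volume
ACH = 290 / 188
ACH = 1.543

1.543


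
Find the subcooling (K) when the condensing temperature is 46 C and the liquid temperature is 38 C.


Subcooling = T_cond - T_liquid
Subcooling = 46 - 38
Subcooling = 8 K

8


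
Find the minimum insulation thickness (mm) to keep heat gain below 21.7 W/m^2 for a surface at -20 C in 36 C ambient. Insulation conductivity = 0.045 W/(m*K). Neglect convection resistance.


dT = 36 - (-20) = 56 K
thickness = k * dT / q_max * 1000
thickness = 0.045 * 56 / 21.7 * 1000
thickness = 116.1 mm

116.1


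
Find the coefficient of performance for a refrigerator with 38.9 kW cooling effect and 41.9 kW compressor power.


COP = Q_evap / W
COP = 38.9 / 41.9
COP = 0.928

0.928


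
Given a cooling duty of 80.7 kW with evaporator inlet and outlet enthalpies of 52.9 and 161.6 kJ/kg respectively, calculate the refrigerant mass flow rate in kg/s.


dh = 161.6 - 52.9 = 108.7 kJ/kg
m_dot = Q / dh = 80.7 / 108.7 = 0.7424 kg/s

0.7424


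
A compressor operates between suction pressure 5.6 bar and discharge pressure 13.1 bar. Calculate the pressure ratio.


PR = P_high / P_low
PR = 13.1 / 5.6
PR = 2.339

2.339


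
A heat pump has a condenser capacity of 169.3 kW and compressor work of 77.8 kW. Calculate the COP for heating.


COP_hp = Q_cond / W
COP_hp = 169.3 / 77.8
COP_hp = 2.176

2.176


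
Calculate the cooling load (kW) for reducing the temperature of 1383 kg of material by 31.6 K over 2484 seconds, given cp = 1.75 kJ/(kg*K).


Q = m * cp * dT / t
Q = 1383 * 1.75 * 31.6 / 2484
Q = 30.789 kW

30.789


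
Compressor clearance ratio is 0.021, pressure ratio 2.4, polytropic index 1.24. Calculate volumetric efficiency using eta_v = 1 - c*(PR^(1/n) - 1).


PR^(1/n) = 2.4^(1/1.24) = 2.02591849
eta_v = 1 - 0.021 * (2.02591849 - 1)
eta_v = 0.9785

0.9785


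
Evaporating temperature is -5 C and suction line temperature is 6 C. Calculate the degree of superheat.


Superheat = T_suction - T_evap
Superheat = 6 - (-5)
Superheat = 11 K

11


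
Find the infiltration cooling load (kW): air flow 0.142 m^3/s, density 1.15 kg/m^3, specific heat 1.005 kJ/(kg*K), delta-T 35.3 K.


Q = V_dot * rho * cp * dT
Q = 0.142 * 1.15 * 1.005 * 35.3
Q = 5.793 kW

5.793


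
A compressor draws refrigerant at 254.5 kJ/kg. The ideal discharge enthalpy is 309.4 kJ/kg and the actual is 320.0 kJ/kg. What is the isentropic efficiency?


dh_ideal = 309.4 - 254.5 = 54.9 kJ/kg
dh_actual = 320.0 - 254.5 = 65.5 kJ/kg
eta_s = dh_ideal / dh_actual = 54.9 / 65.5
eta_s = 0.8382

0.8382


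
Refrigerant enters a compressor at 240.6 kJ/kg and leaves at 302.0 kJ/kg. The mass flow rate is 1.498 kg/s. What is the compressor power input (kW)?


dh = 302.0 - 240.6 = 61.4 kJ/kg
W = m_dot * dh = 1.498 * 61.4 = 91.98 kW

91.98


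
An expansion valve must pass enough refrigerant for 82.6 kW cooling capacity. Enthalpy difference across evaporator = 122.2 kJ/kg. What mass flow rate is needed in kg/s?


m_dot = Q / dh
m_dot = 82.6 / 122.2
m_dot = 0.6759 kg/s

0.6759


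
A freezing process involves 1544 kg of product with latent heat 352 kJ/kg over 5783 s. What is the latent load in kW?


Q_lat = m * h_fg / t
Q_lat = 1544 * 352 / 5783
Q_lat = 93.98 kW

93.98


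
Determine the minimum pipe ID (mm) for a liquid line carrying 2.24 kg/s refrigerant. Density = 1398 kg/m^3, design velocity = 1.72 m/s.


A = m_dot / (rho * v) = 2.24 / (1398 * 1.72) = 0.0009315633629 m^2
d = sqrt(4*A/pi) * 1000
d = 34.4 mm

34.4


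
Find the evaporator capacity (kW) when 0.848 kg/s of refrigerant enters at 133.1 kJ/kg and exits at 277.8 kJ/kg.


dh = 277.8 - 133.1 = 144.7 kJ/kg
Q_evap = m_dot * dh = 0.848 * 144.7
Q_evap = 122.71 kW

122.71
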